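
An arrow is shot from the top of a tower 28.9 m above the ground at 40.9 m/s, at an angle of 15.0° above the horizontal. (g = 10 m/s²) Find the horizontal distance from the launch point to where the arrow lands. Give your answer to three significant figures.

Components: v_x = 40.9 cos 15.0° = 39.51 m/s, v_y = 40.9 sin 15.0° = 10.59 m/s.
Vertical: 0 = 28.9 + 10.59 t − ½(10) t² ⇒ 5.000 t² − 10.59 t − 28.9 = 0.
t = [10.59 + √(112.1 + 578.0)] / 10.00 = 3.686 s.
Horizontal: R = v_x · t = 39.51 × 3.686 = 146 m.

146 m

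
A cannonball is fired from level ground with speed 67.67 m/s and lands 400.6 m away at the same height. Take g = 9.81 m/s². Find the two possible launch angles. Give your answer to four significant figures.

29.56° and 60.44°

Level-ground range: R = v₀² sin(2θ)/g ⇒ sin 2θ = R g / v₀² = 400.6×9.81/67.67² = 0.8582.
2θ = arcsin(0.8582) = 59.115° or 180° − 59.115° = 120.885°.
So θ = 29.56° or θ = 60.44°.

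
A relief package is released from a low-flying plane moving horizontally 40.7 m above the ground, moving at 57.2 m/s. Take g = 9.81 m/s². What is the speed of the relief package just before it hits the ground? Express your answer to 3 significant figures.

63.8 m/s

Fall time: t = √(2 × 40.7 / 9.81) = 2.881 s.
At impact: v_x = 57.2 m/s (unchanged), v_y = g t = 9.81 × 2.881 = 28.26 m/s.
Speed = √(v_x² + v_y²) = √(3272 + 798.6) = 63.8 m/s.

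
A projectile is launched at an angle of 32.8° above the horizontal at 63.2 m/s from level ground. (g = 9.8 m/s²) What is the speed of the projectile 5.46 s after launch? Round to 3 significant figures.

v_x = 63.2 cos 32.8° = 53.12 m/s (constant).
v_y(t) = 63.2 sin 32.8° − g t = 34.24 − 9.8 × 5.46 = -19.27 m/s.
Speed = √(v_x² + v_y²) = √(2822 + 371.3) = 56.5 m/s.

56.5 m/s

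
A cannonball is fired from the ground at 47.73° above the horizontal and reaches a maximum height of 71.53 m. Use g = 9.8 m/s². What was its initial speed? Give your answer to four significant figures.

At maximum height v_y = 0, so (v₀ sin θ)² = 2 g H.
v₀ sin 47.73° = √(2 × 9.8 × 71.53) = 37.443 m/s.
v₀ = 37.443 / sin 47.73° = 37.443 / 0.7400 = 50.60 m/s.

50.60 m/s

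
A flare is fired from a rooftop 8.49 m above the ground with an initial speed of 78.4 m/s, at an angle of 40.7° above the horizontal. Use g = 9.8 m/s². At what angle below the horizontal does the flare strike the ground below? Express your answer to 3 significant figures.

v_x = 78.4 cos 40.7° = 59.44 m/s.
At impact |v_y| = √(v_y0² + 2 g h) = √(51.12² + 2×9.8×8.49) = 52.72 m/s.
Angle below horizontal = arctan(|v_y| / v_x) = arctan(52.72 / 59.44) = 41.6°.

41.6°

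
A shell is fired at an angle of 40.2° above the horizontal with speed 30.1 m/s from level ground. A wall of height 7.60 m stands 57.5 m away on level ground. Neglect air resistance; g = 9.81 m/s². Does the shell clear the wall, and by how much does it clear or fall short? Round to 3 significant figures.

Yes — it clears the wall by 10.3 m.

v_x = 30.1 cos 40.2° = 22.99 m/s; v_y0 = 30.1 sin 40.2° = 19.43 m/s.
Time to reach the wall: t = 57.5 / 22.99 = 2.501 s.
Height at that point: y = 19.43×2.501 − 4.905×2.501² = 17.91 m.
That is 17.91 − 7.60 = 10.3 m above the top of the wall, so the shell clears it.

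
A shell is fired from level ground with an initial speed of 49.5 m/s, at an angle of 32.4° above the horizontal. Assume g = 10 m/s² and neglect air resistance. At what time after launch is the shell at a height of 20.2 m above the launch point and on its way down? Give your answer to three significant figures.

4.38 s

v_y0 = 49.5 sin 32.4° = 26.52 m/s.
Set y = v_y0 t − ½ g t² = 20.2: 5.000 t² − 26.52 t + 20.2 = 0.
t = [26.52 ± √(703.3 − 404.0)] / 10 = (26.52 ± 17.30) / 10, giving t = 0.922 s or t = 4.38 s.
On the way down corresponds to the larger root: t = 4.38 s.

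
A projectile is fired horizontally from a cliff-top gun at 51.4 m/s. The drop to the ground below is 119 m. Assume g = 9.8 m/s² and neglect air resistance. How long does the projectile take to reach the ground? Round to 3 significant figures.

The horizontal speed doesn't affect the fall. With v_y0 = 0, h = ½ g t².
t = √(2 × 119 / 9.8) = √24.29 = 4.93 s.

4.93 s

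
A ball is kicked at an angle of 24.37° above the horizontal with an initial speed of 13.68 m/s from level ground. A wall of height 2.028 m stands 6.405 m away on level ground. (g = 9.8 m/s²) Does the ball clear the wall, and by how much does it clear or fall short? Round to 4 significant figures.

v_x = 13.68 cos 24.37° = 12.461 m/s; v_y0 = 13.68 sin 24.37° = 5.6447 m/s.
Time to reach the wall: t = 6.405 / 12.461 = 0.51400 s.
Height at that point: y = 5.6447×0.51400 − 4.900×0.51400² = 1.6068 m.
That is 2.028 − 1.6068 = 0.4212 m below the top of the wall, so the ball does not clear it.

No — it falls 0.4212 m short of clearing the wall.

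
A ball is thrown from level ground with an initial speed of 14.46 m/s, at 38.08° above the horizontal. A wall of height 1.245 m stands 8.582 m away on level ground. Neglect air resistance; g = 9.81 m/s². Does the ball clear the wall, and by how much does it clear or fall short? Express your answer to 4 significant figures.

Yes — it clears the wall by 2.691 m.

v_x = 14.46 cos 38.08° = 11.382 m/s; v_y0 = 14.46 sin 38.08° = 8.9184 m/s.
Time to reach the wall: t = 8.582 / 11.382 = 0.75400 s.
Height at that point: y = 8.9184×0.75400 − 4.905×0.75400² = 3.9359 m.
That is 3.9359 − 1.245 = 2.691 m above the top of the wall, so the ball clears it.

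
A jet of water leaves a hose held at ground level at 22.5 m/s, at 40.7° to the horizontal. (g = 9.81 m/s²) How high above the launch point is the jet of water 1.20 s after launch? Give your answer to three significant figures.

v_y0 = 22.5 sin 40.7° = 14.67 m/s.
y(t) = v_y0 t − ½ g t² = 14.67×1.20 − 4.905×1.20² = 10.5 m.

10.5 m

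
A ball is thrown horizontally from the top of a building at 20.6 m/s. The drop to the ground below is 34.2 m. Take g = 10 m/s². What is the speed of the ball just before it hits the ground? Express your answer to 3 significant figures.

Fall time: t = √(2 × 34.2 / 10) = 2.615 s.
At impact: v_x = 20.6 m/s (unchanged), v_y = g t = 10 × 2.615 = 26.15 m/s.
Speed = √(v_x² + v_y²) = √(424.4 + 683.8) = 33.3 m/s.

33.3 m/s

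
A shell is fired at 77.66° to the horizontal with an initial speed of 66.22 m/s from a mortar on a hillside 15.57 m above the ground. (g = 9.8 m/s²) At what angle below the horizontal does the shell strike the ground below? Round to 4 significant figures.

v_x = 66.22 cos 77.66° = 14.152 m/s.
At impact |v_y| = √(v_y0² + 2 g h) = √(64.690² + 2×9.8×15.57) = 67.007 m/s.
Angle below horizontal = arctan(|v_y| / v_x) = arctan(67.007 / 14.152) = 78.07°.

78.07°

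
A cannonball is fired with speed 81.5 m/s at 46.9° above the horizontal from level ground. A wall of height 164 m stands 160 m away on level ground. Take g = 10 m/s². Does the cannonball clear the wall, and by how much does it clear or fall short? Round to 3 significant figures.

No — it falls 34.3 m short of clearing the wall.

v_x = 81.5 cos 46.9° = 55.69 m/s; v_y0 = 81.5 sin 46.9° = 59.51 m/s.
Time to reach the wall: t = 160 / 55.69 = 2.873 s.
Height at that point: y = 59.51×2.873 − 5.000×2.873² = 129.7 m.
That is 164 − 129.7 = 34.3 m below the top of the wall, so the cannonball does not clear it.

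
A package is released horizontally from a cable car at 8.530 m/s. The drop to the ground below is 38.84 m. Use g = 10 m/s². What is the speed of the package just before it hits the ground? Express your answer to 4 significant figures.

29.15 m/s

Fall time: t = √(2 × 38.84 / 10) = 2.7871 s.
At impact: v_x = 8.530 m/s (unchanged), v_y = g t = 10 × 2.7871 = 27.871 m/s.
Speed = √(v_x² + v_y²) = √(72.761 + 776.79) = 29.15 m/s.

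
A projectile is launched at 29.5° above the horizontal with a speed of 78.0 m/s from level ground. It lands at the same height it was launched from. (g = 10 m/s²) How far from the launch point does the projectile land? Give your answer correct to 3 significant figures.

522 m

Components: v_x = 78.0 cos 29.5° = 67.89 m/s, v_y = 78.0 sin 29.5° = 38.41 m/s.
Time of flight (same landing height): t = 2 v_y / g = 2 × 38.41 / 10 = 7.682 s.
Range: R = v_x · t = 67.89 × 7.682 = 522 m.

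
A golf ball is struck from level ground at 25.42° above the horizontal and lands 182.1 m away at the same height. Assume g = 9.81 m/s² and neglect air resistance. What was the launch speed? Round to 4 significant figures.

48.00 m/s

On level ground, R = v₀² sin(2θ) / g, so v₀ = √(R g / sin 2θ).
sin(2 × 25.42°) = 0.7754.
v₀ = √(182.1 × 9.81 / 0.7754) = √2303.8 = 48.00 m/s.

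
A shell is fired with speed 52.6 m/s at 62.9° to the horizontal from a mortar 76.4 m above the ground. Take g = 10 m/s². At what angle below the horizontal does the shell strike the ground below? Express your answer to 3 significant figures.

68.6°

v_x = 52.6 cos 62.9° = 23.96 m/s.
At impact |v_y| = √(v_y0² + 2 g h) = √(46.83² + 2×10×76.4) = 61.00 m/s.
Angle below horizontal = arctan(|v_y| / v_x) = arctan(61.00 / 23.96) = 68.6°.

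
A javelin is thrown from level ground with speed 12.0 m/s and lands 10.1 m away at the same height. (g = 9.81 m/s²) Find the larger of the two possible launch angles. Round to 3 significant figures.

Level-ground range: R = v₀² sin(2θ)/g ⇒ sin 2θ = R g / v₀² = 10.1×9.81/12.0² = 0.6881.
2θ = arcsin(0.6881) = 43.48° or 180° − 43.48° = 136.52°.
So θ = 21.7° or θ = 68.3°.

68.3°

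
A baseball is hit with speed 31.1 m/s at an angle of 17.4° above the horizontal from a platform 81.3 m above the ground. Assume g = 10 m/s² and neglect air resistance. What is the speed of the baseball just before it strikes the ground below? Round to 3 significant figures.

v_x = 31.1 cos 17.4° = 29.68 m/s is unchanged throughout.
For the vertical component, v_y² = v_y0² + 2 g h = (9.300)² + 2×10×81.3 = 1712, so |v_y| = 41.38 m/s.
Impact speed = √(v_x² + v_y²) = √(880.9 + 1712) = 50.9 m/s.

50.9 m/s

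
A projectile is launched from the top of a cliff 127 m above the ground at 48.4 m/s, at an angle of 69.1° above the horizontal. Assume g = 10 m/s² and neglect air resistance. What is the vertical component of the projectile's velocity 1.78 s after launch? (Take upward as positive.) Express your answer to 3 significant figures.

27.4 m/s

Initial vertical component: v_y0 = 48.4 sin 69.1° = 45.22 m/s.
v_y(t) = v_y0 − g t = 45.22 − 10 × 1.78 = 27.4 m/s.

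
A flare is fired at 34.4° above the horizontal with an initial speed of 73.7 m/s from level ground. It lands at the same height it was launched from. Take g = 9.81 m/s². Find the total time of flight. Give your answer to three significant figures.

Vertical component: v_y = 73.7 sin 34.4° = 41.64 m/s.
For a projectile landing at launch height, time of flight is t = 2 v_y / g = 2 × 41.64 / 9.81 = 8.49 s.

8.49 s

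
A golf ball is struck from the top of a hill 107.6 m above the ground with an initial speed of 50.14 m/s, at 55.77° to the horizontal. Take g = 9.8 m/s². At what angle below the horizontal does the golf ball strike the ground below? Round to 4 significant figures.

65.49°

v_x = 50.14 cos 55.77° = 28.205 m/s.
At impact |v_y| = √(v_y0² + 2 g h) = √(41.455² + 2×9.8×107.6) = 61.867 m/s.
Angle below horizontal = arctan(|v_y| / v_x) = arctan(61.867 / 28.205) = 65.49°.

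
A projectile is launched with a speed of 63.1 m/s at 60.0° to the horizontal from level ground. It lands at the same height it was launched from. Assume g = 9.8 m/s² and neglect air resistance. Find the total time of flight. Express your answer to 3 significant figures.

11.2 s

Vertical component: v_y = 63.1 sin 60.0° = 54.65 m/s.
For a projectile landing at launch height, time of flight is t = 2 v_y / g = 2 × 54.65 / 9.8 = 11.2 s.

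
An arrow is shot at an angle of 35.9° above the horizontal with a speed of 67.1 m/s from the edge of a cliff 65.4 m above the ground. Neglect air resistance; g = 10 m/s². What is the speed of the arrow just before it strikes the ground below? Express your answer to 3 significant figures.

v_x = 67.1 cos 35.9° = 54.35 m/s is unchanged throughout.
For the vertical component, v_y² = v_y0² + 2 g h = (39.35)² + 2×10×65.4 = 2856, so |v_y| = 53.44 m/s.
Impact speed = √(v_x² + v_y²) = √(2954 + 2856) = 76.2 m/s.

76.2 m/s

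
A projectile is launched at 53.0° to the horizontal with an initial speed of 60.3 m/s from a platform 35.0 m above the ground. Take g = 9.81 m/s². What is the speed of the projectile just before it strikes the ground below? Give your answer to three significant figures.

65.7 m/s

v_x = 60.3 cos 53.0° = 36.29 m/s is unchanged throughout.
For the vertical component, v_y² = v_y0² + 2 g h = (48.16)² + 2×9.81×35.0 = 3006, so |v_y| = 54.83 m/s.
Impact speed = √(v_x² + v_y²) = √(1317 + 3006) = 65.7 m/s.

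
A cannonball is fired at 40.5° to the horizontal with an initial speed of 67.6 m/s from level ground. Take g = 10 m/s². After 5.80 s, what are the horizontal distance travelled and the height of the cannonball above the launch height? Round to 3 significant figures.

x = 298 m, y = 86.4 m

v_x = 67.6 cos 40.5° = 51.40 m/s; v_y0 = 67.6 sin 40.5° = 43.90 m/s.
x = v_x t = 51.40 × 5.80 = 298 m.
y = v_y0 t − ½ g t² = 43.90×5.80 − 5.000×5.80² = 86.4 m.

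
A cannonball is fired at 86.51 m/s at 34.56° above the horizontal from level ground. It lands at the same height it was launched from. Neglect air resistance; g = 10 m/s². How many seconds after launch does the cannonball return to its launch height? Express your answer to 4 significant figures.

Vertical component: v_y = 86.51 sin 34.56° = 49.074 m/s.
For a projectile landing at launch height, time of flight is t = 2 v_y / g = 2 × 49.074 / 10 = 9.815 s.

9.815 s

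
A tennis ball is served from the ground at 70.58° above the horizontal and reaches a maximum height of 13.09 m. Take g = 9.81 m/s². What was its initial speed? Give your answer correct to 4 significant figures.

16.99 m/s

At maximum height v_y = 0, so (v₀ sin θ)² = 2 g H.
v₀ sin 70.58° = √(2 × 9.81 × 13.09) = 16.026 m/s.
v₀ = 16.026 / sin 70.58° = 16.026 / 0.9431 = 16.99 m/s.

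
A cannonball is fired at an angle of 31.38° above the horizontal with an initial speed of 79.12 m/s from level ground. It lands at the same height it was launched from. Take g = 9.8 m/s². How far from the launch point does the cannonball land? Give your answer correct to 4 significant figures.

567.9 m

For level ground, R = v₀² sin(2θ) / g.
sin(2 × 31.38°) = sin 62.760° = 0.8891.
R = (79.12)² × 0.8891 / 9.8 = 567.9 m.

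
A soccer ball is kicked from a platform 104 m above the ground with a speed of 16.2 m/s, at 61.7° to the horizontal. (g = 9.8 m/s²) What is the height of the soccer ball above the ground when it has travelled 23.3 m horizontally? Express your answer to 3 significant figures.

v_x = 16.2 cos 61.7° = 7.680 m/s, v_y0 = 16.2 sin 61.7° = 14.26 m/s.
Time to reach x = 23.3 m: t = x / v_x = 23.3 / 7.680 = 3.034 s.
y = 104 + v_y0 t − ½ g t² = 104 + 14.26×3.034 − 4.900×3.034² = 102 m.

102 m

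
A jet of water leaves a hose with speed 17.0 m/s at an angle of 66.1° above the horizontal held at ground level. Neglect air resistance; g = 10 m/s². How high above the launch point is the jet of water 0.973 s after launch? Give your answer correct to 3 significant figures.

10.4 m

v_y0 = 17.0 sin 66.1° = 15.54 m/s.
y(t) = v_y0 t − ½ g t² = 15.54×0.973 − 5.000×0.973² = 10.4 m.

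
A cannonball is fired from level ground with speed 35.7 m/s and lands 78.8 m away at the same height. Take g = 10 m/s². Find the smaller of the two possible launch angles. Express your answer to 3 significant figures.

19.1°

Level-ground range: R = v₀² sin(2θ)/g ⇒ sin 2θ = R g / v₀² = 78.8×10/35.7² = 0.6183.
2θ = arcsin(0.6183) = 38.19° or 180° − 38.19° = 141.81°.
So θ = 19.1° or θ = 70.9°.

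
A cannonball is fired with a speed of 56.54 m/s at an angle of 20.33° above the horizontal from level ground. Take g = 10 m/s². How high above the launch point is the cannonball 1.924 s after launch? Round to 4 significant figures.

19.29 m

v_y0 = 56.54 sin 20.33° = 19.644 m/s.
y(t) = v_y0 t − ½ g t² = 19.644×1.924 − 5.000×1.924² = 19.29 m.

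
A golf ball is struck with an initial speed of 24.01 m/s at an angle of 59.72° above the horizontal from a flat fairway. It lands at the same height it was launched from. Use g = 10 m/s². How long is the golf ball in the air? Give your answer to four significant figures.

Vertical component: v_y = 24.01 sin 59.72° = 20.734 m/s.
For a projectile landing at launch height, time of flight is t = 2 v_y / g = 2 × 20.734 / 10 = 4.147 s.

4.147 s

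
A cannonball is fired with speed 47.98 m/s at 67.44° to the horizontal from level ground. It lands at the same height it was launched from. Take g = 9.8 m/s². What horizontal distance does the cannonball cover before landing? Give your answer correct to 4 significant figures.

Components: v_x = 47.98 cos 67.44° = 18.408 m/s, v_y = 47.98 sin 67.44° = 44.308 m/s.
Time of flight (same landing height): t = 2 v_y / g = 2 × 44.308 / 9.8 = 9.0424 s.
Range: R = v_x · t = 18.408 × 9.0424 = 166.5 m.

166.5 m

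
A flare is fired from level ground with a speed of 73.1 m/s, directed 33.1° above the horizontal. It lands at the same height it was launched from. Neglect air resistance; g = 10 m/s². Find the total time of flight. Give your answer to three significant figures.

7.98 s

Vertical component: v_y = 73.1 sin 33.1° = 39.92 m/s.
For a projectile landing at launch height, time of flight is t = 2 v_y / g = 2 × 39.92 / 10 = 7.98 s.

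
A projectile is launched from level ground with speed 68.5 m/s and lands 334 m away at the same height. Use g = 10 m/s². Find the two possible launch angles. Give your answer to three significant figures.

Level-ground range: R = v₀² sin(2θ)/g ⇒ sin 2θ = R g / v₀² = 334×10/68.5² = 0.7118.
2θ = arcsin(0.7118) = 45.38° or 180° − 45.38° = 134.62°.
So θ = 22.7° or θ = 67.3°.

22.7° and 67.3°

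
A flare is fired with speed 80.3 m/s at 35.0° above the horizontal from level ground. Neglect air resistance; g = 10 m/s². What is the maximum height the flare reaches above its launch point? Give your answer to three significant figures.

106 m

Vertical component of launch velocity: v_y = 80.3 sin 35.0° = 46.06 m/s.
At the highest point the vertical velocity is zero, so v_y² = 2 g h_max.
h_max = (46.06)² / (2 × 10) = 2122 / 20.00 = 106 m.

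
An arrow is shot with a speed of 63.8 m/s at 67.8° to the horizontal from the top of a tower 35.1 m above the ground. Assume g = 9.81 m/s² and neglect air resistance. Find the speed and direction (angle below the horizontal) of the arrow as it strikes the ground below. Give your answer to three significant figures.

69.0 m/s at 69.5° below the horizontal

v_x = 63.8 cos 67.8° = 24.11 m/s (constant).
|v_y| at impact = √((59.07)² + 2×9.81×35.1) = 64.64 m/s.
Speed = √(24.11² + 64.64²) = 69.0 m/s; angle = arctan(64.64/24.11) = 69.5° below horizontal.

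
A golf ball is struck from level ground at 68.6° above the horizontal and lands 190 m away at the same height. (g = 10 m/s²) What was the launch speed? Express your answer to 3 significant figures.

On level ground, R = v₀² sin(2θ) / g, so v₀ = √(R g / sin 2θ).
sin(2 × 68.6°) = 0.6794.
v₀ = √(190 × 10 / 0.6794) = √2797 = 52.9 m/s.

52.9 m/s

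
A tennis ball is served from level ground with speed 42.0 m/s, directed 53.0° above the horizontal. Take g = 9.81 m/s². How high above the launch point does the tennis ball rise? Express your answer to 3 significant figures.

57.3 m

Vertical component of launch velocity: v_y = 42.0 sin 53.0° = 33.54 m/s.
At the highest point the vertical velocity is zero, so v_y² = 2 g h_max.
h_max = (33.54)² / (2 × 9.81) = 1125 / 19.62 = 57.3 m.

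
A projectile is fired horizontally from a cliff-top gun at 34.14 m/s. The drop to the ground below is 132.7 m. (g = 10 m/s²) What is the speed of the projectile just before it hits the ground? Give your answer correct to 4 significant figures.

61.80 m/s

Fall time: t = √(2 × 132.7 / 10) = 5.1517 s.
At impact: v_x = 34.14 m/s (unchanged), v_y = g t = 10 × 5.1517 = 51.517 m/s.
Speed = √(v_x² + v_y²) = √(1165.5 + 2654.0) = 61.80 m/s.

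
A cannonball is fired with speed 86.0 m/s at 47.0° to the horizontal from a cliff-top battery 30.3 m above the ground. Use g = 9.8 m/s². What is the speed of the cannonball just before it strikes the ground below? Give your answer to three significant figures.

89.4 m/s

v_x = 86.0 cos 47.0° = 58.65 m/s is unchanged throughout.
For the vertical component, v_y² = v_y0² + 2 g h = (62.90)² + 2×9.8×30.3 = 4550, so |v_y| = 67.45 m/s.
Impact speed = √(v_x² + v_y²) = √(3440 + 4550) = 89.4 m/s.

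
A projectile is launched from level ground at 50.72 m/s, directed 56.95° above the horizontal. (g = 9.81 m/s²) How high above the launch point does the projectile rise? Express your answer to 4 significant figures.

Vertical component of launch velocity: v_y = 50.72 sin 56.95° = 42.513 m/s.
At the highest point the vertical velocity is zero, so v_y² = 2 g h_max.
h_max = (42.513)² / (2 × 9.81) = 1807.4 / 19.62 = 92.12 m.

92.12 m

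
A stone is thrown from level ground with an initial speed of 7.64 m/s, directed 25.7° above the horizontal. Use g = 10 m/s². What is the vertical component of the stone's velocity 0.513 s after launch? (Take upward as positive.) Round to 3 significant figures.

-1.82 m/s

Initial vertical component: v_y0 = 7.64 sin 25.7° = 3.313 m/s.
v_y(t) = v_y0 − g t = 3.313 − 10 × 0.513 = -1.82 m/s.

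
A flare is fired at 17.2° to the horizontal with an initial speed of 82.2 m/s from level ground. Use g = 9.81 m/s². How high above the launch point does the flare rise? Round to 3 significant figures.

Vertical component of launch velocity: v_y = 82.2 sin 17.2° = 24.31 m/s.
At the highest point the vertical velocity is zero, so v_y² = 2 g h_max.
h_max = (24.31)² / (2 × 9.81) = 591.0 / 19.62 = 30.1 m.

30.1 m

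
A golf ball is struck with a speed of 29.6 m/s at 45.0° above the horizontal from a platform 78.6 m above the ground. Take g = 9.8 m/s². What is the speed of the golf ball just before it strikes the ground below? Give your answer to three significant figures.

v_x = 29.6 cos 45.0° = 20.93 m/s is unchanged throughout.
For the vertical component, v_y² = v_y0² + 2 g h = (20.93)² + 2×9.8×78.6 = 1979, so |v_y| = 44.49 m/s.
Impact speed = √(v_x² + v_y²) = √(438.1 + 1979) = 49.2 m/s.

49.2 m/s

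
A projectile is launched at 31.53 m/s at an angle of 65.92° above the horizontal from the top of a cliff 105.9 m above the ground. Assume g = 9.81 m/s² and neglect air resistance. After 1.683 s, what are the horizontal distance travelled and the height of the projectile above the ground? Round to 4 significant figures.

v_x = 31.53 cos 65.92° = 12.865 m/s; v_y0 = 31.53 sin 65.92° = 28.786 m/s.
x = v_x t = 12.865 × 1.683 = 21.65 m.
y = 105.9 + v_y0 t − ½ g t² = 140.5 m.

x = 21.65 m, y = 140.5 m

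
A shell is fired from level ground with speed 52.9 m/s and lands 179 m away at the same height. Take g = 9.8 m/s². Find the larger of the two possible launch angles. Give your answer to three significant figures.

Level-ground range: R = v₀² sin(2θ)/g ⇒ sin 2θ = R g / v₀² = 179×9.8/52.9² = 0.6269.
2θ = arcsin(0.6269) = 38.82° or 180° − 38.82° = 141.18°.
So θ = 19.4° or θ = 70.6°.

70.6°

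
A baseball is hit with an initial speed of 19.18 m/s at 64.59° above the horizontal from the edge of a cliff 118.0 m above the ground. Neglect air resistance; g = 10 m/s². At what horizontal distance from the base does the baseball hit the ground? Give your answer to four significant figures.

56.71 m

Components: v_x = 19.18 cos 64.59° = 8.2300 m/s, v_y = 19.18 sin 64.59° = 17.325 m/s.
Vertical: 0 = 118.0 + 17.325 t − ½(10) t² ⇒ 5.000 t² − 17.325 t − 118.0 = 0.
t = [17.325 + √(300.16 + 2360.0)] / 10.00 = 6.8902 s.
Horizontal: R = v_x · t = 8.2300 × 6.8902 = 56.71 m.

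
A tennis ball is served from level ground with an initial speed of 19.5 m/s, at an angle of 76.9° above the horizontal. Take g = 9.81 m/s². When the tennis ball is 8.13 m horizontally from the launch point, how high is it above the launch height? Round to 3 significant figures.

v_x = 19.5 cos 76.9° = 4.420 m/s, v_y0 = 19.5 sin 76.9° = 18.99 m/s.
Time to reach x = 8.13 m: t = x / v_x = 8.13 / 4.420 = 1.839 s.
y = v_y0 t − ½ g t² = 18.99×1.839 − 4.905×1.839² = 18.3 m.

18.3 m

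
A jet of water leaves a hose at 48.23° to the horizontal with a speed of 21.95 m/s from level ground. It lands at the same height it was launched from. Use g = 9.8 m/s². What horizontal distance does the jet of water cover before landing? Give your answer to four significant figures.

For level ground, R = v₀² sin(2θ) / g.
sin(2 × 48.23°) = sin 96.460° = 0.9937.
R = (21.95)² × 0.9937 / 9.8 = 48.85 m.

48.85 m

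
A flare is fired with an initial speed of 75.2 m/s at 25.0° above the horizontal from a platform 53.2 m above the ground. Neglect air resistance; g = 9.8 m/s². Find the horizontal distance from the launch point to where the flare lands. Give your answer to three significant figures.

Components: v_x = 75.2 cos 25.0° = 68.15 m/s, v_y = 75.2 sin 25.0° = 31.78 m/s.
Vertical: 0 = 53.2 + 31.78 t − ½(9.8) t² ⇒ 4.900 t² − 31.78 t − 53.2 = 0.
t = [31.78 + √(1010 + 1043)] / 9.800 = 7.866 s.
Horizontal: R = v_x · t = 68.15 × 7.866 = 536 m.

536 m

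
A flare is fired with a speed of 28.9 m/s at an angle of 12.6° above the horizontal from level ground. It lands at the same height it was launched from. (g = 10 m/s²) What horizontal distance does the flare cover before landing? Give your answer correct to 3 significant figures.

Components: v_x = 28.9 cos 12.6° = 28.20 m/s, v_y = 28.9 sin 12.6° = 6.304 m/s.
Time of flight (same landing height): t = 2 v_y / g = 2 × 6.304 / 10 = 1.261 s.
Range: R = v_x · t = 28.20 × 1.261 = 35.6 m.

35.6 m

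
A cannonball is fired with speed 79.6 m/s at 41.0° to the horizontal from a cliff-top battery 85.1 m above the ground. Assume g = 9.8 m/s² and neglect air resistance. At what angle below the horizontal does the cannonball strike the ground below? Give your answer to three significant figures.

v_x = 79.6 cos 41.0° = 60.07 m/s.
At impact |v_y| = √(v_y0² + 2 g h) = √(52.22² + 2×9.8×85.1) = 66.29 m/s.
Angle below horizontal = arctan(|v_y| / v_x) = arctan(66.29 / 60.07) = 47.8°.

47.8°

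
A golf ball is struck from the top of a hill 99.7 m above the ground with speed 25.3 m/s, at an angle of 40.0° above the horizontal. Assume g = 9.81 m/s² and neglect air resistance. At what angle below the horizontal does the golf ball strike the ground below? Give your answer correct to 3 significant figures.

67.6°

v_x = 25.3 cos 40.0° = 19.38 m/s.
At impact |v_y| = √(v_y0² + 2 g h) = √(16.26² + 2×9.81×99.7) = 47.12 m/s.
Angle below horizontal = arctan(|v_y| / v_x) = arctan(47.12 / 19.38) = 67.6°.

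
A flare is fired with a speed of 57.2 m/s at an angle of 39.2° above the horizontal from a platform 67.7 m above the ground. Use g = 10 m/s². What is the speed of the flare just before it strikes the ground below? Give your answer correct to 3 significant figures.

68.0 m/s

v_x = 57.2 cos 39.2° = 44.33 m/s is unchanged throughout.
For the vertical component, v_y² = v_y0² + 2 g h = (36.15)² + 2×10×67.7 = 2661, so |v_y| = 51.58 m/s.
Impact speed = √(v_x² + v_y²) = √(1965 + 2661) = 68.0 m/s.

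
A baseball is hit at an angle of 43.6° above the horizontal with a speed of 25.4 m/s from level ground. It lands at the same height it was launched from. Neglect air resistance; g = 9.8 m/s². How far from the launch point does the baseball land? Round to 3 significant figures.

Components: v_x = 25.4 cos 43.6° = 18.39 m/s, v_y = 25.4 sin 43.6° = 17.52 m/s.
Time of flight (same landing height): t = 2 v_y / g = 2 × 17.52 / 9.8 = 3.576 s.
Range: R = v_x · t = 18.39 × 3.576 = 65.8 m.

65.8 m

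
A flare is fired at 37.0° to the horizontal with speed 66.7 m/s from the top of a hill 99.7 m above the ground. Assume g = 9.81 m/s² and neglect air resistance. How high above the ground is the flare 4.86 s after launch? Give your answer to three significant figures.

v_y0 = 66.7 sin 37.0° = 40.14 m/s.
y(t) = 99.7 + v_y0 t − ½ g t² = 99.7 + 40.14×4.86 − ½×9.81×4.86² = 179 m.

179 m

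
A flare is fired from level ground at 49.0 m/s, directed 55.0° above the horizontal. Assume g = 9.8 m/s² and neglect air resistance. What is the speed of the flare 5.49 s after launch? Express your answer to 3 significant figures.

31.3 m/s

v_x = 49.0 cos 55.0° = 28.11 m/s (constant).
v_y(t) = 49.0 sin 55.0° − g t = 40.14 − 9.8 × 5.49 = -13.66 m/s.
Speed = √(v_x² + v_y²) = √(790.2 + 186.6) = 31.3 m/s.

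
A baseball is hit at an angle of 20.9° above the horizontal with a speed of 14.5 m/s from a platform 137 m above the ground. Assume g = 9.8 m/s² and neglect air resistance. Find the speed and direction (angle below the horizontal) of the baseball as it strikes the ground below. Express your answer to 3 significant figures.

53.8 m/s at 75.4° below the horizontal

v_x = 14.5 cos 20.9° = 13.55 m/s (constant).
|v_y| at impact = √((5.173)² + 2×9.8×137) = 52.08 m/s.
Speed = √(13.55² + 52.08²) = 53.8 m/s; angle = arctan(52.08/13.55) = 75.4° below horizontal.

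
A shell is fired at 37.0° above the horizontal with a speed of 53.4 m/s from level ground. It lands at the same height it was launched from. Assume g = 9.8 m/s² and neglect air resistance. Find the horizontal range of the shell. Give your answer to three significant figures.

280 m

For level ground, R = v₀² sin(2θ) / g.
sin(2 × 37.0°) = sin 74.00° = 0.9613.
R = (53.4)² × 0.9613 / 9.8 = 280 m.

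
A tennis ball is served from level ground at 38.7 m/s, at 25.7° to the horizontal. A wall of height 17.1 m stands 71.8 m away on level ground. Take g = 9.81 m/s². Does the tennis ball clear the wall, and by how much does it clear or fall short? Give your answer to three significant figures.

v_x = 38.7 cos 25.7° = 34.87 m/s; v_y0 = 38.7 sin 25.7° = 16.78 m/s.
Time to reach the wall: t = 71.8 / 34.87 = 2.059 s.
Height at that point: y = 16.78×2.059 − 4.905×2.059² = 13.76 m.
That is 17.1 − 13.76 = 3.34 m below the top of the wall, so the tennis ball does not clear it.

No — it falls 3.34 m short of clearing the wall.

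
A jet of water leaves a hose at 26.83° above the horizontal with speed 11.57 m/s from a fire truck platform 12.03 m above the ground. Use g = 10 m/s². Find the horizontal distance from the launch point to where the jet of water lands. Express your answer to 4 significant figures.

Components: v_x = 11.57 cos 26.83° = 10.324 m/s, v_y = 11.57 sin 26.83° = 5.2221 m/s.
Vertical: 0 = 12.03 + 5.2221 t − ½(10) t² ⇒ 5.000 t² − 5.2221 t − 12.03 = 0.
t = [5.2221 + √(27.270 + 240.60)] / 10.00 = 2.1589 s.
Horizontal: R = v_x · t = 10.324 × 2.1589 = 22.29 m.

22.29 m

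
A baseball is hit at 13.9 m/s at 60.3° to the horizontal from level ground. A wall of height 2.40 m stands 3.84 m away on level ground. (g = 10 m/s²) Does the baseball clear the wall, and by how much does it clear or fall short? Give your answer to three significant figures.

v_x = 13.9 cos 60.3° = 6.887 m/s; v_y0 = 13.9 sin 60.3° = 12.07 m/s.
Time to reach the wall: t = 3.84 / 6.887 = 0.5576 s.
Height at that point: y = 12.07×0.5576 − 5.000×0.5576² = 5.176 m.
That is 5.176 − 2.40 = 2.78 m above the top of the wall, so the baseball clears it.

Yes — it clears the wall by 2.78 m.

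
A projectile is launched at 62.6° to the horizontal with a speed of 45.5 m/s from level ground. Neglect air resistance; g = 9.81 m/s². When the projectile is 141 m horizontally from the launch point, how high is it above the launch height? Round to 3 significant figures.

49.6 m

v_x = 45.5 cos 62.6° = 20.94 m/s, v_y0 = 45.5 sin 62.6° = 40.40 m/s.
Time to reach x = 141 m: t = x / v_x = 141 / 20.94 = 6.734 s.
y = v_y0 t − ½ g t² = 40.40×6.734 − 4.905×6.734² = 49.6 m.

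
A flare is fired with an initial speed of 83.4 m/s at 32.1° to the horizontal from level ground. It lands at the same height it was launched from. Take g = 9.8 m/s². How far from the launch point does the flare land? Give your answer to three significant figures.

For level ground, R = v₀² sin(2θ) / g.
sin(2 × 32.1°) = sin 64.20° = 0.9003.
R = (83.4)² × 0.9003 / 9.8 = 639 m.

639 m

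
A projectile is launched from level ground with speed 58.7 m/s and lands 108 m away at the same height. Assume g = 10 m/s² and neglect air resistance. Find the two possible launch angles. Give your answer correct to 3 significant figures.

9.13° and 80.9°

Level-ground range: R = v₀² sin(2θ)/g ⇒ sin 2θ = R g / v₀² = 108×10/58.7² = 0.3134.
2θ = arcsin(0.3134) = 18.26° or 180° − 18.26° = 161.74°.
So θ = 9.13° or θ = 80.9°.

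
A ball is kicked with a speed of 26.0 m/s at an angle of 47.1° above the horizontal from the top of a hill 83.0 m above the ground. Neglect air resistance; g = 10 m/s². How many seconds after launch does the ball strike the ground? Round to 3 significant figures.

6.40 s

Vertical component: v_y = 26.0 sin 47.1° = 19.05 m/s.
Taking up as positive with launch at y = 83.0 m, landing at y = 0: 0 = 83.0 + 19.05 t − ½(10) t².
Solving 5.000 t² − 19.05 t − 83.0 = 0 gives t = [19.05 + √(19.05² + 4·5.000·83.0)] / 10.00 = 6.40 s.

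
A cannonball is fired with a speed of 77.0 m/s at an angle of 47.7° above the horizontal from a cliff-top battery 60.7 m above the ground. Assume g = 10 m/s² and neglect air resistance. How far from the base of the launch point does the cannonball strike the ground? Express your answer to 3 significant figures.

Components: v_x = 77.0 cos 47.7° = 51.82 m/s, v_y = 77.0 sin 47.7° = 56.95 m/s.
Vertical: 0 = 60.7 + 56.95 t − ½(10) t² ⇒ 5.000 t² − 56.95 t − 60.7 = 0.
t = [56.95 + √(3243 + 1214)] / 10.00 = 12.37 s.
Horizontal: R = v_x · t = 51.82 × 12.37 = 641 m.

641 m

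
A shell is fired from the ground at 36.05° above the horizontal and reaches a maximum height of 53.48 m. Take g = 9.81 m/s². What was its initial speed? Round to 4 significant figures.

55.04 m/s

At maximum height v_y = 0, so (v₀ sin θ)² = 2 g H.
v₀ sin 36.05° = √(2 × 9.81 × 53.48) = 32.393 m/s.
v₀ = 32.393 / sin 36.05° = 32.393 / 0.5885 = 55.04 m/s.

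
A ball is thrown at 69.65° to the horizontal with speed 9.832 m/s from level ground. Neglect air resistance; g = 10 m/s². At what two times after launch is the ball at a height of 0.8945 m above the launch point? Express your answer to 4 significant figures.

0.1028 s and 1.741 s

v_y0 = 9.832 sin 69.65° = 9.2183 m/s.
Set y = v_y0 t − ½ g t² = 0.8945: 5.000 t² − 9.2183 t + 0.8945 = 0.
t = [9.2183 ± √(84.977 − 17.890)] / 10 = (9.2183 ± 8.1907) / 10, giving t = 0.1028 s or t = 1.741 s.
So the ball is at 0.8945 m at t = 0.1028 s (rising) and t = 1.741 s (falling).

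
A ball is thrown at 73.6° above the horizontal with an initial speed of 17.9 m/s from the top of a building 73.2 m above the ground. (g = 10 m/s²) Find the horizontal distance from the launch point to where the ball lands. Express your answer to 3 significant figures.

Components: v_x = 17.9 cos 73.6° = 5.054 m/s, v_y = 17.9 sin 73.6° = 17.17 m/s.
Vertical: 0 = 73.2 + 17.17 t − ½(10) t² ⇒ 5.000 t² − 17.17 t − 73.2 = 0.
t = [17.17 + √(294.8 + 1464)] / 10.00 = 5.911 s.
Horizontal: R = v_x · t = 5.054 × 5.911 = 29.9 m.

29.9 m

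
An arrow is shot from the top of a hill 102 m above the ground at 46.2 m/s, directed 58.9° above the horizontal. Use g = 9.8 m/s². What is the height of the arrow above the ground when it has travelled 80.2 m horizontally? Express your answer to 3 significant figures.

v_x = 46.2 cos 58.9° = 23.86 m/s, v_y0 = 46.2 sin 58.9° = 39.56 m/s.
Time to reach x = 80.2 m: t = x / v_x = 80.2 / 23.86 = 3.361 s.
y = 102 + v_y0 t − ½ g t² = 102 + 39.56×3.361 − 4.900×3.361² = 180 m.

180 m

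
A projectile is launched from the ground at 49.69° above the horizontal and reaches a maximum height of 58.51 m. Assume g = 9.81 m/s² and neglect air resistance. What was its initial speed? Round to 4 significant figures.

44.43 m/s

At maximum height v_y = 0, so (v₀ sin θ)² = 2 g H.
v₀ sin 49.69° = √(2 × 9.81 × 58.51) = 33.882 m/s.
v₀ = 33.882 / sin 49.69° = 33.882 / 0.7626 = 44.43 m/s.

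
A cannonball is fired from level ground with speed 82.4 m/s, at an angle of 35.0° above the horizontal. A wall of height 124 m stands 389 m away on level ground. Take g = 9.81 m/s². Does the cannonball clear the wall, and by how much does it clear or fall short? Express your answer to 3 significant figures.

No — it falls 14.5 m short of clearing the wall.

v_x = 82.4 cos 35.0° = 67.50 m/s; v_y0 = 82.4 sin 35.0° = 47.26 m/s.
Time to reach the wall: t = 389 / 67.50 = 5.763 s.
Height at that point: y = 47.26×5.763 − 4.905×5.763² = 109.5 m.
That is 124 − 109.5 = 14.5 m below the top of the wall, so the cannonball does not clear it.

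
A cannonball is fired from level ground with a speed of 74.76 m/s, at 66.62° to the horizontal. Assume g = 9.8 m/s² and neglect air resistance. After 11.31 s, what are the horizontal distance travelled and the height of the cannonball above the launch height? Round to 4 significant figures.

x = 335.5 m, y = 149.3 m

v_x = 74.76 cos 66.62° = 29.667 m/s; v_y0 = 74.76 sin 66.62° = 68.622 m/s.
x = v_x t = 29.667 × 11.31 = 335.5 m.
y = v_y0 t − ½ g t² = 68.622×11.31 − 4.900×11.31² = 149.3 m.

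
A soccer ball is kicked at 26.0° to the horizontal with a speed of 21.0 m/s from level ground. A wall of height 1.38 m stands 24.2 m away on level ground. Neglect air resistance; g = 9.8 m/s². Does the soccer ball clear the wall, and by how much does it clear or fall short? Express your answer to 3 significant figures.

Yes — it clears the wall by 2.37 m.

v_x = 21.0 cos 26.0° = 18.87 m/s; v_y0 = 21.0 sin 26.0° = 9.206 m/s.
Time to reach the wall: t = 24.2 / 18.87 = 1.282 s.
Height at that point: y = 9.206×1.282 − 4.900×1.282² = 3.749 m.
That is 3.749 − 1.38 = 2.37 m above the top of the wall, so the soccer ball clears it.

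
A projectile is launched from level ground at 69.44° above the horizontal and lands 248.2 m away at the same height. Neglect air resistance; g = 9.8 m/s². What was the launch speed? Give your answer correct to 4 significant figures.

On level ground, R = v₀² sin(2θ) / g, so v₀ = √(R g / sin 2θ).
sin(2 × 69.44°) = 0.6576.
v₀ = √(248.2 × 9.8 / 0.6576) = √3698.8 = 60.82 m/s.

60.82 m/s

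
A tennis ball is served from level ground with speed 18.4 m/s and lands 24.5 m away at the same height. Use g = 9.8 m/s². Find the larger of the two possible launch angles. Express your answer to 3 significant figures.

67.4°

Level-ground range: R = v₀² sin(2θ)/g ⇒ sin 2θ = R g / v₀² = 24.5×9.8/18.4² = 0.7092.
2θ = arcsin(0.7092) = 45.17° or 180° − 45.17° = 134.83°.
So θ = 22.6° or θ = 67.4°.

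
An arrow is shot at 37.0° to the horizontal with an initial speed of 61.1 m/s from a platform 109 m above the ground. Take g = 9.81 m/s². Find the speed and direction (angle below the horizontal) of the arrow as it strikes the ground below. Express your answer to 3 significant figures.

76.6 m/s at 50.4° below the horizontal

v_x = 61.1 cos 37.0° = 48.80 m/s (constant).
|v_y| at impact = √((36.77)² + 2×9.81×109) = 59.08 m/s.
Speed = √(48.80² + 59.08²) = 76.6 m/s; angle = arctan(59.08/48.80) = 50.4° below horizontal.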